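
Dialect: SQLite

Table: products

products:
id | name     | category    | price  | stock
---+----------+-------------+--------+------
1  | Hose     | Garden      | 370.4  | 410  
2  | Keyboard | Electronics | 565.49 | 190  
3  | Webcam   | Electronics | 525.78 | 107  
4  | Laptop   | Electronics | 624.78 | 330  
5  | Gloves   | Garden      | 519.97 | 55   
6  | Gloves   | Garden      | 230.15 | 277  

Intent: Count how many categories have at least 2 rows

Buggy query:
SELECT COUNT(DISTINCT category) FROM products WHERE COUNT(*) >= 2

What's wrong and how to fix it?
Bug: WHERE filters individual rows, not groups, so a group-level COUNT is invalid there

Fix: Use a subquery that GROUPs and filters with HAVING, then count its rows

Corrected query:
SELECT COUNT(*) FROM (SELECT category FROM products GROUP BY category HAVING COUNT(*) >= 2)

Result:
COUNT(*)
--------
2       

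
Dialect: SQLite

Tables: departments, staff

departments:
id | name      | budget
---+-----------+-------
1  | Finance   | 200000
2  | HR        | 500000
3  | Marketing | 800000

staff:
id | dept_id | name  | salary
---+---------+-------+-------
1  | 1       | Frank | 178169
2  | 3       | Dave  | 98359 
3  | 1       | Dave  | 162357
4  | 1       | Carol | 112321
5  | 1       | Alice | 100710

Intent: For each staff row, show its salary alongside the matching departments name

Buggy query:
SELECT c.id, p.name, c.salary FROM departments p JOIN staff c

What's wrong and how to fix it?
Bug: JOIN with no ON clause produces a cartesian product; every staff row pairs with every departments row

Fix: Add ON c.dept_id = p.id to the JOIN

Corrected query:
SELECT c.id, p.name, c.salary FROM departments p JOIN staff c ON c.dept_id = p.id

Result:
id | name      | salary
---+-----------+-------
1  | Finance   | 178169
2  | Marketing | 98359 
3  | Finance   | 162357
4  | Finance   | 112321
5  | Finance   | 100710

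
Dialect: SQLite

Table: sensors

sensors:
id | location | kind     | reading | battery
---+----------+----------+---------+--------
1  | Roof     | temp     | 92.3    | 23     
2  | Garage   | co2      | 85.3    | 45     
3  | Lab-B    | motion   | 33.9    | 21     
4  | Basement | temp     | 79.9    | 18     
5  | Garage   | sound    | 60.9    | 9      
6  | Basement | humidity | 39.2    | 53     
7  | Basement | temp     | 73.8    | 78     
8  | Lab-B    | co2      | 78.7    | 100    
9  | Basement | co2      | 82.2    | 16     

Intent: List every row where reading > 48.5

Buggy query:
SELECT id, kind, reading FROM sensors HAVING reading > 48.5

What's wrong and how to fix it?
Bug: This is a non-aggregate query (no GROUP BY, no aggregates), so in SQLite the HAVING clause is invalid here; a row-level condition belongs in WHERE

Fix: Use WHERE for row-level filtering

Corrected query:
SELECT id, kind, reading FROM sensors WHERE reading > 48.5

Result:
id | kind  | reading
---+-------+--------
1  | temp  | 92.3   
2  | co2   | 85.3   
4  | temp  | 79.9   
5  | sound | 60.9   
7  | temp  | 73.8   
8  | co2   | 78.7   
9  | co2   | 82.2   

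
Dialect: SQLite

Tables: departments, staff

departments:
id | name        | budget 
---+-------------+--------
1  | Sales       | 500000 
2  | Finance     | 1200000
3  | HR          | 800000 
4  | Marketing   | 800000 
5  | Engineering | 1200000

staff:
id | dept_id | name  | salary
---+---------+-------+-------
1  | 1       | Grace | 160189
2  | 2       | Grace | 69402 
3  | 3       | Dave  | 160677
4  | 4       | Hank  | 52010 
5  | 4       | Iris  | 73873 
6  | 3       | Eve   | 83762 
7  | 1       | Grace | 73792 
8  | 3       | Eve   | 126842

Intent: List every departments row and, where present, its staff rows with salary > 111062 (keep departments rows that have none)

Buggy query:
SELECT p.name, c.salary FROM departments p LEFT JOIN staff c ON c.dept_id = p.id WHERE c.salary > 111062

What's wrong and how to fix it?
Bug: Filtering c.salary in WHERE discards the NULL rows produced by LEFT JOIN, turning it into an inner join

Fix: Put 'c.salary > 111062' in the JOIN's ON clause instead of WHERE

Corrected query:
SELECT p.name, c.salary FROM departments p LEFT JOIN staff c ON c.dept_id = p.id AND c.salary > 111062

Result:
name        | salary
------------+-------
Sales       | 160189
Finance     | NULL  
HR          | 126842
HR          | 160677
Marketing   | NULL  
Engineering | NULL  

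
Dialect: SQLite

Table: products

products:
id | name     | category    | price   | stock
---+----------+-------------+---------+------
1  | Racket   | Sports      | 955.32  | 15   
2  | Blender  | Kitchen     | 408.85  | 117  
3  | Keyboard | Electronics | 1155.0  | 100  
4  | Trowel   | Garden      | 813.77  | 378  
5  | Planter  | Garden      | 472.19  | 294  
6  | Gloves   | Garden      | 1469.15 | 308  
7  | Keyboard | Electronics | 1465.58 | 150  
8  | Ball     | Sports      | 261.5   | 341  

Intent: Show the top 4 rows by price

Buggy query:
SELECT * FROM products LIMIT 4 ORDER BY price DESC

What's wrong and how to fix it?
Bug: ORDER BY cannot follow LIMIT; LIMIT is the final clause

Fix: Sort with ORDER BY, then apply LIMIT

Corrected query:
SELECT * FROM products ORDER BY price DESC LIMIT 4

Result:
id | name     | category    | price   | stock
---+----------+-------------+---------+------
6  | Gloves   | Garden      | 1469.15 | 308  
7  | Keyboard | Electronics | 1465.58 | 150  
3  | Keyboard | Electronics | 1155    | 100  
1  | Racket   | Sports      | 955.32  | 15   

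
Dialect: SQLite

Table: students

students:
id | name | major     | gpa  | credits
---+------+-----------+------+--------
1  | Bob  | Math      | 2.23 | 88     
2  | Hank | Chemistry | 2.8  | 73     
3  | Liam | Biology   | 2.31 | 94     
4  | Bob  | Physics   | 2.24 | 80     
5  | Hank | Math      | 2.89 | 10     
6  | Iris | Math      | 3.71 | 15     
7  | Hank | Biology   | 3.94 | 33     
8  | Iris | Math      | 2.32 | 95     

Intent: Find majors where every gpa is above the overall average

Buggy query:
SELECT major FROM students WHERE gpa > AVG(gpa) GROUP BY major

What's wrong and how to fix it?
Bug: WHERE evaluates per row before aggregation, so AVG() is unavailable

Fix: Compute the overall average in a scalar subquery and compare each group's MIN against it in HAVING

Corrected query:
SELECT major FROM students GROUP BY major HAVING MIN(gpa) > (SELECT AVG(gpa) FROM students)

Result:
(no rows)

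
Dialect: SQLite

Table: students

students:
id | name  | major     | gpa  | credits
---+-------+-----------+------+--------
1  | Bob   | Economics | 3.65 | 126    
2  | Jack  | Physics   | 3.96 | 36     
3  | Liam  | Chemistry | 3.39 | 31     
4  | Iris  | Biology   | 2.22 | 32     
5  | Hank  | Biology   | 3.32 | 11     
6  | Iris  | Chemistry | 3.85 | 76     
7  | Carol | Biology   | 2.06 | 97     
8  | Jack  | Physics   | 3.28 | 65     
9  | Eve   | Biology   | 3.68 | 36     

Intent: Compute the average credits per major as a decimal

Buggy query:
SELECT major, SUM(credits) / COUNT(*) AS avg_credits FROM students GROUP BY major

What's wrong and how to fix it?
Bug: SUM(credits) and COUNT(*) are both integers; the division truncates the fractional part

Fix: Cast one side to REAL so the division keeps the fractional part

Corrected query:
SELECT major, SUM(credits) * 1.0 / COUNT(*) AS avg_credits FROM students GROUP BY major

Result:
major     | avg_credits
----------+------------
Biology   | 44         
Chemistry | 53.5       
Economics | 126        
Physics   | 50.5       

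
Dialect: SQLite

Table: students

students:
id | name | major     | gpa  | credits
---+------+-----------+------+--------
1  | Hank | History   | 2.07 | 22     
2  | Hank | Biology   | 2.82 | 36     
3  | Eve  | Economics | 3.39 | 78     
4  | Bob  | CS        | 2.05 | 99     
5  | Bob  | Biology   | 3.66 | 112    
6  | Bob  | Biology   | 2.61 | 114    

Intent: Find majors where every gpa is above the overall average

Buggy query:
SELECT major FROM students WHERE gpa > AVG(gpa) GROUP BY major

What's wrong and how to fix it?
Bug: AVG() is an aggregate; it can't sit directly in WHERE

Fix: Use a subquery for AVG and a HAVING MIN(...) filter so the condition holds for every row in the group

Corrected query:
SELECT major FROM students GROUP BY major HAVING MIN(gpa) > (SELECT AVG(gpa) FROM students)

Result:
major    
---------
Economics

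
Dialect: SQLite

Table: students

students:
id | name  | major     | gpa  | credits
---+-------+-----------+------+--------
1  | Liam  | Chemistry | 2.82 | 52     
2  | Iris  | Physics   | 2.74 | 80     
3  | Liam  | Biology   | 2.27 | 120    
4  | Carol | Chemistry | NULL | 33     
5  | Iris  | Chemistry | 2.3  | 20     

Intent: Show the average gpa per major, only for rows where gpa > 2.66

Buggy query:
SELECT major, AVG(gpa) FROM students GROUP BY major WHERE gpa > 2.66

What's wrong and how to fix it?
Bug: WHERE cannot follow GROUP BY

Fix: Move the WHERE clause before GROUP BY

Corrected query:
SELECT major, AVG(gpa) FROM students WHERE gpa > 2.66 GROUP BY major

Result:
major     | AVG(gpa)
----------+---------
Chemistry | 2.82    
Physics   | 2.74    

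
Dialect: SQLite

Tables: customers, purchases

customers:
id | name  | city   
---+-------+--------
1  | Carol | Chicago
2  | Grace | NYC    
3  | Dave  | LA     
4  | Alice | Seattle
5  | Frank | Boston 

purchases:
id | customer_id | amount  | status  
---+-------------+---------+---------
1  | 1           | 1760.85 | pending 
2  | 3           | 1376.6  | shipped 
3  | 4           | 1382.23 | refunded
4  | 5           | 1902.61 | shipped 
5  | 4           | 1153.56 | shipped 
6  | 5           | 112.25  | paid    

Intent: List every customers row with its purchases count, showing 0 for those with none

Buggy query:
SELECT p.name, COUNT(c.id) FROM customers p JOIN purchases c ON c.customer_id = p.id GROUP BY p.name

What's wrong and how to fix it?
Bug: INNER JOIN drops customers rows that have no matching purchases rows

Fix: Switch to LEFT JOIN to retain unmatched parent rows

Corrected query:
SELECT p.name, COUNT(c.id) FROM customers p LEFT JOIN purchases c ON c.customer_id = p.id GROUP BY p.name

Result:
name  | COUNT(c.id)
------+------------
Alice | 2          
Carol | 1          
Dave  | 1          
Frank | 2          
Grace | 0          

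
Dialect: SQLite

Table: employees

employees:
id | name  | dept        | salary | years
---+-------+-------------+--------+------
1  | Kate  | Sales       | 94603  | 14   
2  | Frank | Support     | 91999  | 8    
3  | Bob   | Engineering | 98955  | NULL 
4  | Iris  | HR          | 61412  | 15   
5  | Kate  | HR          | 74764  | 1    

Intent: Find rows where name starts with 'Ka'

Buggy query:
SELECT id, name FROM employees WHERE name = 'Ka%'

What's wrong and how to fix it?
Bug: '=' compares the literal string including the % character; pattern matching needs LIKE

Fix: Replace '=' with LIKE so 'Ka%' is treated as a pattern

Corrected query:
SELECT id, name FROM employees WHERE name LIKE 'Ka%'

Result:
id | name
---+-----
1  | Kate
5  | Kate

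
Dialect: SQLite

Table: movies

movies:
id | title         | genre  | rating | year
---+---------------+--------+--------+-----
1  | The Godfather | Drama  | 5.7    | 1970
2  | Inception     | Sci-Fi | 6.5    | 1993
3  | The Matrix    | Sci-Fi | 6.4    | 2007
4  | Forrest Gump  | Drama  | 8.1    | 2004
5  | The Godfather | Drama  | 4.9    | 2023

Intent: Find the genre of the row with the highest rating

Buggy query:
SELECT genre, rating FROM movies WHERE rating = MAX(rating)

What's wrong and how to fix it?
Bug: WHERE is evaluated per row; an aggregate over the whole table isn't defined there

Fix: Wrap MAX in a scalar subquery so WHERE compares against a single value

Corrected query:
SELECT genre, rating FROM movies WHERE rating = (SELECT MAX(rating) FROM movies)

Result:
genre | rating
------+-------
Drama | 8.1   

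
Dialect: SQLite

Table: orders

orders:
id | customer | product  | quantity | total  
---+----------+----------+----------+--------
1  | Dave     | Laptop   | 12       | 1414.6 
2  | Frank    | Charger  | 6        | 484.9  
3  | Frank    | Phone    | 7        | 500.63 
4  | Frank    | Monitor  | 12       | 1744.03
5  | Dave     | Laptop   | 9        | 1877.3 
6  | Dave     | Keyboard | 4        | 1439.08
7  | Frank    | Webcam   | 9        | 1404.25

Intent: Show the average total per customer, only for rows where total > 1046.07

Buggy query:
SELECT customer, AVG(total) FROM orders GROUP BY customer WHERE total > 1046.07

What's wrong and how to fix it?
Bug: WHERE cannot follow GROUP BY

Fix: Move the WHERE clause before GROUP BY

Corrected query:
SELECT customer, AVG(total) FROM orders WHERE total > 1046.07 GROUP BY customer

Result:
customer | AVG(total) 
---------+------------
Dave     | 1576.993333
Frank    | 1574.14    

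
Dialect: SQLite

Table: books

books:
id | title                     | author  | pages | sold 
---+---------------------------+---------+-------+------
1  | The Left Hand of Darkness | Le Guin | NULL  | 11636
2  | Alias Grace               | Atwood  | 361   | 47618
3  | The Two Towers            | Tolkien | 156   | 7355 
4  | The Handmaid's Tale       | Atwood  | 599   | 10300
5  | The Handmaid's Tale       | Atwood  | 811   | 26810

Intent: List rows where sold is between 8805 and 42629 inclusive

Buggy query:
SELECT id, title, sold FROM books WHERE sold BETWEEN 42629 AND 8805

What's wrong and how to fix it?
Bug: The bounds are reversed; BETWEEN a AND b requires a <= b to match anything

Fix: Swap the bounds so the smaller value comes first

Corrected query:
SELECT id, title, sold FROM books WHERE sold BETWEEN 8805 AND 42629

Result:
id | title                     | sold 
---+---------------------------+------
1  | The Left Hand of Darkness | 11636
4  | The Handmaid's Tale       | 10300
5  | The Handmaid's Tale       | 26810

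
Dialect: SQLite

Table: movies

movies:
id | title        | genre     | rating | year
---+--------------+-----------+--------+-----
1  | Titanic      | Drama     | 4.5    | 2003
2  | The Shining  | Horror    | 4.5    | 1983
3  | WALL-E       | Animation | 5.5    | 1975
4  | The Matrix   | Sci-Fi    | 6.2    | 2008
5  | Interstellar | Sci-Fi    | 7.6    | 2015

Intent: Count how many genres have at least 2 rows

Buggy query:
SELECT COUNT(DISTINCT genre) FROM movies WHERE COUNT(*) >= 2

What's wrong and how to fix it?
Bug: COUNT(*) cannot appear in WHERE; the per-group count doesn't exist yet

Fix: Use a subquery that GROUPs and filters with HAVING, then count its rows

Corrected query:
SELECT COUNT(*) FROM (SELECT genre FROM movies GROUP BY genre HAVING COUNT(*) >= 2)

Result:
COUNT(*)
--------
1       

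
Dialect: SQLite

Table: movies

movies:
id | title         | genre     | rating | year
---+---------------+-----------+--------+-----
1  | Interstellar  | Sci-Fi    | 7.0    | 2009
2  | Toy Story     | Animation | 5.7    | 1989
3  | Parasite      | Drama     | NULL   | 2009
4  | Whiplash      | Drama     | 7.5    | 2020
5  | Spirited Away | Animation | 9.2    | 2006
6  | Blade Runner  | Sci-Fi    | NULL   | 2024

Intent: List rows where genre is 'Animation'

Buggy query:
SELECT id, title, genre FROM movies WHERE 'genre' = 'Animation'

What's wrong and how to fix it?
Bug: 'genre' in single quotes is a string literal, not the column; the comparison is literal-vs-literal and never true

Fix: Remove the quotes around the column name (or use double quotes for an identifier)

Corrected query:
SELECT id, title, genre FROM movies WHERE genre = 'Animation'

Result:
id | title         | genre    
---+---------------+----------
2  | Toy Story     | Animation
5  | Spirited Away | Animation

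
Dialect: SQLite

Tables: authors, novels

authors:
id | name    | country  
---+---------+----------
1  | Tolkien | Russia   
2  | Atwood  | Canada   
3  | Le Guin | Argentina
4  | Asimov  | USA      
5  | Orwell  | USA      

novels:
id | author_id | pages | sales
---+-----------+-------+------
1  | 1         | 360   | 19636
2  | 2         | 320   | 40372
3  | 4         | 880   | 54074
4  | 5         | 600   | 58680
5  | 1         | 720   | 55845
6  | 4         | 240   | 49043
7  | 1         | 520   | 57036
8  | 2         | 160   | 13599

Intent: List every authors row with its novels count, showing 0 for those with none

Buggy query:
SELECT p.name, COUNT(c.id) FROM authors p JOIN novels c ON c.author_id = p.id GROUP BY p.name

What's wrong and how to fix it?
Bug: An inner join excludes parents with zero children

Fix: Use LEFT JOIN so parents without children still appear (COUNT(c.id) gives 0)

Corrected query:
SELECT p.name, COUNT(c.id) FROM authors p LEFT JOIN novels c ON c.author_id = p.id GROUP BY p.name

Result:
name    | COUNT(c.id)
--------+------------
Asimov  | 2          
Atwood  | 2          
Le Guin | 0          
Orwell  | 1          
Tolkien | 3          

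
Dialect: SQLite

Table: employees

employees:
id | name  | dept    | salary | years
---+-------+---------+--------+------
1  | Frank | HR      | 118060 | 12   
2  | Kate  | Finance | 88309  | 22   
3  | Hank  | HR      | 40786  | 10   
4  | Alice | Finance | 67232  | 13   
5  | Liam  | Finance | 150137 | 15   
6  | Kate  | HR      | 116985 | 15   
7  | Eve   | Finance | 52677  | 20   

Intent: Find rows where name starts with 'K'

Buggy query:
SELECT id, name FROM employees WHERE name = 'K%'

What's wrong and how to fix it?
Bug: Wildcards only work with LIKE; '=' treats '%' as a literal character

Fix: Replace '=' with LIKE so 'K%' is treated as a pattern

Corrected query:
SELECT id, name FROM employees WHERE name LIKE 'K%'

Result:
id | name
---+-----
2  | Kate
6  | Kate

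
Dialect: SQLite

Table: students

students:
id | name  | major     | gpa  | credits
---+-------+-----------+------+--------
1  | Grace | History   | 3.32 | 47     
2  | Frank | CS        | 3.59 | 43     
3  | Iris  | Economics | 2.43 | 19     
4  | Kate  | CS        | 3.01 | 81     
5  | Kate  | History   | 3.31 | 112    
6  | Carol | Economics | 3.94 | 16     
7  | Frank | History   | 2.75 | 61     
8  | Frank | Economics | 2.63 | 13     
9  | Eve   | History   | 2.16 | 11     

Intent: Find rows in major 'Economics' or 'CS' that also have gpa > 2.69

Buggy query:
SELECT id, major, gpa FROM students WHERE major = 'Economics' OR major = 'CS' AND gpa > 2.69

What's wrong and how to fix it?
Bug: AND binds tighter than OR, so this parses as major = 'Economics' OR (major = 'CS' AND gpa > 2.69)

Fix: Add parentheses around the OR so the AND applies to both alternatives

Corrected query:
SELECT id, major, gpa FROM students WHERE (major = 'Economics' OR major = 'CS') AND gpa > 2.69

Result:
id | major     | gpa 
---+-----------+-----
2  | CS        | 3.59
4  | CS        | 3.01
6  | Economics | 3.94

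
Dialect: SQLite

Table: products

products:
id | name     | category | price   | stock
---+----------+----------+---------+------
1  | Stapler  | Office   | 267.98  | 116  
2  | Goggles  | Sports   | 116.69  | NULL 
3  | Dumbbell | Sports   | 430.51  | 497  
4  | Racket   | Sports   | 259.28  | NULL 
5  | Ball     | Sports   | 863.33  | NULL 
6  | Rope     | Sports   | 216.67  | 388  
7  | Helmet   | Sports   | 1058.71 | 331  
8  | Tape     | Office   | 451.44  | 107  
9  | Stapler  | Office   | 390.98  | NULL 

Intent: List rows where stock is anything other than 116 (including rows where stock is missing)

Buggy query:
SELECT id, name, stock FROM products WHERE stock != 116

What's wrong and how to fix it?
Bug: Inequality against NULL is unknown, not true; rows with NULL are dropped

Fix: Add an explicit OR stock IS NULL to include the missing-value rows

Corrected query:
SELECT id, name, stock FROM products WHERE stock != 116 OR stock IS NULL

Result:
id | name     | stock
---+----------+------
2  | Goggles  | NULL 
3  | Dumbbell | 497  
4  | Racket   | NULL 
5  | Ball     | NULL 
6  | Rope     | 388  
7  | Helmet   | 331  
8  | Tape     | 107  
9  | Stapler  | NULL 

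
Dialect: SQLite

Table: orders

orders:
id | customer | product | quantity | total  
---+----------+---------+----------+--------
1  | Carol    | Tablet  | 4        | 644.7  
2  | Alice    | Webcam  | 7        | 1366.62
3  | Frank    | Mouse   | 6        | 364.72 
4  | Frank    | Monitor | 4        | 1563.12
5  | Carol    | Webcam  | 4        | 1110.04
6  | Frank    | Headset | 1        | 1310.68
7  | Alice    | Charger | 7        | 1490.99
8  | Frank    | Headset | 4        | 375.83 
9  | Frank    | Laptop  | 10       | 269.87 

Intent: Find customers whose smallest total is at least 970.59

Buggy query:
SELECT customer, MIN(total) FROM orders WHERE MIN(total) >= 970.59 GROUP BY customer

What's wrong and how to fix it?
Bug: Aggregates like MIN are computed per group after WHERE runs

Fix: Replace WHERE with HAVING after the GROUP BY

Corrected query:
SELECT customer, MIN(total) FROM orders GROUP BY customer HAVING MIN(total) >= 970.59

Result:
customer | MIN(total)
---------+-----------
Alice    | 1366.62   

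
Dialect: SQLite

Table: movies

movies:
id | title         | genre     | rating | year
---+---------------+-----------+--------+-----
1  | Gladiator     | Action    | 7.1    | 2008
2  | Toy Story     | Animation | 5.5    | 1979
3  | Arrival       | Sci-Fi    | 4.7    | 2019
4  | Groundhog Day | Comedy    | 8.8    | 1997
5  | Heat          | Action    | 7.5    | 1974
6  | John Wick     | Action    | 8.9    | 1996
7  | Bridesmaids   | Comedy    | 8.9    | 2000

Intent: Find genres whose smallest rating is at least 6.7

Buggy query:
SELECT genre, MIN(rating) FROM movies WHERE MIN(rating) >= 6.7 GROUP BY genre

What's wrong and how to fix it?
Bug: MIN() in WHERE is a misuse of aggregate

Fix: Replace WHERE with HAVING after the GROUP BY

Corrected query:
SELECT genre, MIN(rating) FROM movies GROUP BY genre HAVING MIN(rating) >= 6.7

Result:
genre  | MIN(rating)
-------+------------
Action | 7.1        
Comedy | 8.8        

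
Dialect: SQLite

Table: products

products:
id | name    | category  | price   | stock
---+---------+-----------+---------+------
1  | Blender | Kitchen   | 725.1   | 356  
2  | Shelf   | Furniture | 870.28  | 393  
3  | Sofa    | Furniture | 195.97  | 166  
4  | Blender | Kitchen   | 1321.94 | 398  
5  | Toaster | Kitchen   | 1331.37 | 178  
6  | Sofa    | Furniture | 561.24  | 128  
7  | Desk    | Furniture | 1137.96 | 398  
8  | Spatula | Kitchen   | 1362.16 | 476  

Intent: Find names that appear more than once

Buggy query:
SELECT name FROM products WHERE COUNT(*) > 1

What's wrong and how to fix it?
Bug: WHERE can't reference COUNT(*); aggregates are computed after WHERE

Fix: GROUP BY name, then filter groups with HAVING COUNT(*) > 1

Corrected query:
SELECT name FROM products GROUP BY name HAVING COUNT(*) > 1

Result:
name   
-------
Blender
Sofa   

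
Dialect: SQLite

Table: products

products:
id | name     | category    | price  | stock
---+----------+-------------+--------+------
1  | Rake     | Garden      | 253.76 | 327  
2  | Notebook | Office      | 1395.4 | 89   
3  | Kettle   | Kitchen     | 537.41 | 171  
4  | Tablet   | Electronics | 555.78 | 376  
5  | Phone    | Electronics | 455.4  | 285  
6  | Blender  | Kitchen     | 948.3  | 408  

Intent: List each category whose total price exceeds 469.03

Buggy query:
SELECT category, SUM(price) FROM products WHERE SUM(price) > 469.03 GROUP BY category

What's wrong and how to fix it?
Bug: WHERE runs before GROUP BY, so aggregates aren't available there

Fix: Move the aggregate condition to a HAVING clause

Corrected query:
SELECT category, SUM(price) FROM products GROUP BY category HAVING SUM(price) > 469.03

Result:
category    | SUM(price)
------------+-----------
Electronics | 1011.18   
Kitchen     | 1485.71   
Office      | 1395.4    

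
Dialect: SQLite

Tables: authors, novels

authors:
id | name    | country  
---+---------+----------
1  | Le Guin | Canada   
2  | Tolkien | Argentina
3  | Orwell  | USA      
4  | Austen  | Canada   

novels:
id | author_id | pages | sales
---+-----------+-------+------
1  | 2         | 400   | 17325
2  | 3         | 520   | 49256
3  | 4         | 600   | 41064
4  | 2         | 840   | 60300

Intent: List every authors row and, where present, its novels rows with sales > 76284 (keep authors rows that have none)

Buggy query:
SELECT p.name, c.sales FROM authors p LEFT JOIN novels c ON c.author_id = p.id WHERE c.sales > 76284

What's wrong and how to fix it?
Bug: Filtering c.sales in WHERE discards the NULL rows produced by LEFT JOIN, turning it into an inner join

Fix: Move the right-table condition into the ON clause so unmatched parents are kept

Corrected query:
SELECT p.name, c.sales FROM authors p LEFT JOIN novels c ON c.author_id = p.id AND c.sales > 76284

Result:
name    | sales
--------+------
Le Guin | NULL 
Tolkien | NULL 
Orwell  | NULL 
Austen  | NULL 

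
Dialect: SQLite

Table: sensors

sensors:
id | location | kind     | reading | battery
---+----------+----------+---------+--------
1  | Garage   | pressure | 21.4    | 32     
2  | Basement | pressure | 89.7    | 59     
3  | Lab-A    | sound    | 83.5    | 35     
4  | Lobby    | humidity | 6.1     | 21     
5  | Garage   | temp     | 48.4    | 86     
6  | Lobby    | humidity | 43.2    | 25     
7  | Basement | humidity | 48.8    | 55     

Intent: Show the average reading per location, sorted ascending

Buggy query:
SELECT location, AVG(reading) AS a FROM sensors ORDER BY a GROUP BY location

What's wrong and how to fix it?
Bug: GROUP BY must precede ORDER BY

Fix: Reorder: SELECT … FROM … GROUP BY … ORDER BY …

Corrected query:
SELECT location, AVG(reading) AS a FROM sensors GROUP BY location ORDER BY a

Result:
location | a    
---------+------
Lobby    | 24.65
Garage   | 34.9 
Basement | 69.25
Lab-A    | 83.5 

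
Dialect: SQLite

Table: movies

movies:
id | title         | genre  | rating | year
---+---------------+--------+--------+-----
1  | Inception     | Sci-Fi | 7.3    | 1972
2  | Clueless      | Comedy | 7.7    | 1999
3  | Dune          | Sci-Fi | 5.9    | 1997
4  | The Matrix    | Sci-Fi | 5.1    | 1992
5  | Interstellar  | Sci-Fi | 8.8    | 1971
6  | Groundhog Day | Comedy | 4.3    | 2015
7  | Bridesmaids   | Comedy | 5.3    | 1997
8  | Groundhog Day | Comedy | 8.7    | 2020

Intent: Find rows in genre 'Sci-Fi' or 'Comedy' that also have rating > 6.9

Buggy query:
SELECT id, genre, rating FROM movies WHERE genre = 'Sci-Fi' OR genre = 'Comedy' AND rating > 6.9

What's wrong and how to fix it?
Bug: AND binds tighter than OR, so this parses as genre = 'Sci-Fi' OR (genre = 'Comedy' AND rating > 6.9)

Fix: Group the OR with parentheses (or use IN), then AND the threshold

Corrected query:
SELECT id, genre, rating FROM movies WHERE (genre = 'Sci-Fi' OR genre = 'Comedy') AND rating > 6.9

Result:
id | genre  | rating
---+--------+-------
1  | Sci-Fi | 7.3   
2  | Comedy | 7.7   
5  | Sci-Fi | 8.8   
8  | Comedy | 8.7   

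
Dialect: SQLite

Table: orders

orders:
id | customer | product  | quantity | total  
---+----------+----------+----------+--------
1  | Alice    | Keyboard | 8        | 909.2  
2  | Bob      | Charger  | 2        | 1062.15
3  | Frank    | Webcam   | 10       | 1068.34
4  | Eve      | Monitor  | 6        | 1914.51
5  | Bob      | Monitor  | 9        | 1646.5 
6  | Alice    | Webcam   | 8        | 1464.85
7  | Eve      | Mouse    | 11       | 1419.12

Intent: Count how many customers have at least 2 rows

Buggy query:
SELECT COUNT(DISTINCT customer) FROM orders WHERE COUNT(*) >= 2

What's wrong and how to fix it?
Bug: WHERE filters individual rows, not groups, so a group-level COUNT is invalid there

Fix: Use a subquery that GROUPs and filters with HAVING, then count its rows

Corrected query:
SELECT COUNT(*) FROM (SELECT customer FROM orders GROUP BY customer HAVING COUNT(*) >= 2)

Result:
COUNT(*)
--------
3       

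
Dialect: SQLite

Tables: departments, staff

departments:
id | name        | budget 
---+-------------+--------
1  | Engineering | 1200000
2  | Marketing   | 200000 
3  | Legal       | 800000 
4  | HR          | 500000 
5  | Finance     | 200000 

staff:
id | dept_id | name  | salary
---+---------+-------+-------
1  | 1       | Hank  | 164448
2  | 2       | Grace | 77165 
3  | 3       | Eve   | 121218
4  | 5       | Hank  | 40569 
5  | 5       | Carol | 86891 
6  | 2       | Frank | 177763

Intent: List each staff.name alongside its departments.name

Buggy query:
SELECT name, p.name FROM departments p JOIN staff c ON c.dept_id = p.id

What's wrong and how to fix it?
Bug: Both tables have a 'name' column; the unqualified reference is ambiguous

Fix: Qualify the column with its table alias (c.name)

Corrected query:
SELECT c.name, p.name FROM departments p JOIN staff c ON c.dept_id = p.id

Result:
name  | name       
------+------------
Hank  | Engineering
Grace | Marketing  
Eve   | Legal      
Hank  | Finance    
Carol | Finance    
Frank | Marketing  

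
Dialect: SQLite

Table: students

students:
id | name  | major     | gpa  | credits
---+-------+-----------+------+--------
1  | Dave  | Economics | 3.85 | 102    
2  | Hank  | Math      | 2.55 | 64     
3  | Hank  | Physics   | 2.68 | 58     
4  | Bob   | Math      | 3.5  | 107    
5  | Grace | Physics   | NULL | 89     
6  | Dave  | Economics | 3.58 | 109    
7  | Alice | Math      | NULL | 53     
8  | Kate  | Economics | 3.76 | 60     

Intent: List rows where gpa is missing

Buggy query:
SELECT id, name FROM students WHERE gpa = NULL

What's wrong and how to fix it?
Bug: '= NULL' is always unknown in SQL three-valued logic, so no rows match

Fix: Replace '= NULL' with 'IS NULL'

Corrected query:
SELECT id, name FROM students WHERE gpa IS NULL

Result:
id | name 
---+------
5  | Grace
7  | Alice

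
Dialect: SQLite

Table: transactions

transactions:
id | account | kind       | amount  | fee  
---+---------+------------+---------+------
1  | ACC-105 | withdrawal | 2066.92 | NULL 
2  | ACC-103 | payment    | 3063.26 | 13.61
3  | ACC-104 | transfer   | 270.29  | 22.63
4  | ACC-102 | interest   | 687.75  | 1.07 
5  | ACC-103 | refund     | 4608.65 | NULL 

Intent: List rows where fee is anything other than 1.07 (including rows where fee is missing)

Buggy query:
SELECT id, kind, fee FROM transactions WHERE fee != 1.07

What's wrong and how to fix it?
Bug: 'fee != 1.07' is unknown when fee is NULL, so NULL rows are silently excluded

Fix: Handle NULL separately with IS NULL alongside the inequality

Corrected query:
SELECT id, kind, fee FROM transactions WHERE fee != 1.07 OR fee IS NULL

Result:
id | kind       | fee  
---+------------+------
1  | withdrawal | NULL 
2  | payment    | 13.61
3  | transfer   | 22.63
5  | refund     | NULL 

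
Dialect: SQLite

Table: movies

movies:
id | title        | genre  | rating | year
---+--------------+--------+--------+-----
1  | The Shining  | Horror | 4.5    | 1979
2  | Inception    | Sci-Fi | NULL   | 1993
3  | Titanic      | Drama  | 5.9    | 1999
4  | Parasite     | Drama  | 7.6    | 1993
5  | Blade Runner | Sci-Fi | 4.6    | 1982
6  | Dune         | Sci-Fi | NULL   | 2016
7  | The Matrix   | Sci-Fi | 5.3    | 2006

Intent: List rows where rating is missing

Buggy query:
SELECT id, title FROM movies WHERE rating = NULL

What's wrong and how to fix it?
Bug: Comparing to NULL with '=' never matches; NULL = NULL is unknown, not true

Fix: Use IS NULL to test for NULL

Corrected query:
SELECT id, title FROM movies WHERE rating IS NULL

Result:
id | title    
---+----------
2  | Inception
6  | Dune     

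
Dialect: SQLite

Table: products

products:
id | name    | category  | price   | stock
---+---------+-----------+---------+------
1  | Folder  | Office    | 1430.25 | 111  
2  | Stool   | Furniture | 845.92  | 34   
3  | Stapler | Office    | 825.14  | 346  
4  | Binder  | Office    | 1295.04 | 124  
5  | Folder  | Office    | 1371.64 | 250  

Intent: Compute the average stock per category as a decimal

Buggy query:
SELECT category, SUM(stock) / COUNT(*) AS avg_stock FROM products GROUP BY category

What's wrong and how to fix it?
Bug: SUM(stock) and COUNT(*) are both integers; the division truncates the fractional part

Fix: Multiply by 1.0 (or CAST to REAL) to force floating-point division

Corrected query:
SELECT category, SUM(stock) * 1.0 / COUNT(*) AS avg_stock FROM products GROUP BY category

Result:
category  | avg_stock
----------+----------
Furniture | 34       
Office    | 207.75   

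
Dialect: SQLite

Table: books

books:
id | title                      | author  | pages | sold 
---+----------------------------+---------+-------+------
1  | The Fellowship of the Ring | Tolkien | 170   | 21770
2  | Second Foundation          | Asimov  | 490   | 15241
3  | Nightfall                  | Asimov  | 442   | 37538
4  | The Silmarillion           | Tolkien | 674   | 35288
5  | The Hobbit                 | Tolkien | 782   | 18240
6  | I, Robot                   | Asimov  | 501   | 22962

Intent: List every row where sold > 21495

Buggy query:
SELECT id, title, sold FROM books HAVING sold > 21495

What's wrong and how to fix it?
Bug: This is a non-aggregate query (no GROUP BY, no aggregates), so in SQLite the HAVING clause is invalid here; a row-level condition belongs in WHERE

Fix: Use WHERE for row-level filtering

Corrected query:
SELECT id, title, sold FROM books WHERE sold > 21495

Result:
id | title                      | sold 
---+----------------------------+------
1  | The Fellowship of the Ring | 21770
3  | Nightfall                  | 37538
4  | The Silmarillion           | 35288
6  | I, Robot                   | 22962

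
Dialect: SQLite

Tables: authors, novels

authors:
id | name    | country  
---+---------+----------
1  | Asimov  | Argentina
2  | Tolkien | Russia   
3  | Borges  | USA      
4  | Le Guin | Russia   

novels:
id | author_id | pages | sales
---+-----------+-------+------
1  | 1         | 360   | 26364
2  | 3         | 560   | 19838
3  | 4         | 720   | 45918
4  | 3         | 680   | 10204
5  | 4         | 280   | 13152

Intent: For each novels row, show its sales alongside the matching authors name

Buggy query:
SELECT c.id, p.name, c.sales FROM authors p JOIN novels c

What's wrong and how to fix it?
Bug: JOIN with no ON clause produces a cartesian product; every novels row pairs with every authors row

Fix: Add ON c.author_id = p.id to the JOIN

Corrected query:
SELECT c.id, p.name, c.sales FROM authors p JOIN novels c ON c.author_id = p.id

Result:
id | name    | sales
---+---------+------
1  | Asimov  | 26364
2  | Borges  | 19838
3  | Le Guin | 45918
4  | Borges  | 10204
5  | Le Guin | 13152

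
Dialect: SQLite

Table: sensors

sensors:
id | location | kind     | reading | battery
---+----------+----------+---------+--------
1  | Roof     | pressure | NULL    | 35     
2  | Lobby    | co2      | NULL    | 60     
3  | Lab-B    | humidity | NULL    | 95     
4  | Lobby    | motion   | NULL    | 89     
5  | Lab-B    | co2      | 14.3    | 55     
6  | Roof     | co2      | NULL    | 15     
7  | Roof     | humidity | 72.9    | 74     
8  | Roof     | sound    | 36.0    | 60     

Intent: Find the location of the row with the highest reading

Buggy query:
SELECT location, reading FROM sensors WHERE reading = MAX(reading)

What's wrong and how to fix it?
Bug: MAX(reading) is an aggregate and cannot be used directly in WHERE

Fix: Wrap MAX in a scalar subquery so WHERE compares against a single value

Corrected query:
SELECT location, reading FROM sensors WHERE reading = (SELECT MAX(reading) FROM sensors)

Result:
location | reading
---------+--------
Roof     | 72.9   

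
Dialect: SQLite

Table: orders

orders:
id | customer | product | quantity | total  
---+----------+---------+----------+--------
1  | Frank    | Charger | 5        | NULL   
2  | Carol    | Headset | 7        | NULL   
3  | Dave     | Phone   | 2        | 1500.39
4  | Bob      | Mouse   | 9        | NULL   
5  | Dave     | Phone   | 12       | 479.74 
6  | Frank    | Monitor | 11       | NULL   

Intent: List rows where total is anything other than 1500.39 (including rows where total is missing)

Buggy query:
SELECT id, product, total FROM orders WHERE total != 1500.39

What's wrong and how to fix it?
Bug: Inequality against NULL is unknown, not true; rows with NULL are dropped

Fix: Handle NULL separately with IS NULL alongside the inequality

Corrected query:
SELECT id, product, total FROM orders WHERE total != 1500.39 OR total IS NULL

Result:
id | product | total 
---+---------+-------
1  | Charger | NULL  
2  | Headset | NULL  
4  | Mouse   | NULL  
5  | Phone   | 479.74
6  | Monitor | NULL  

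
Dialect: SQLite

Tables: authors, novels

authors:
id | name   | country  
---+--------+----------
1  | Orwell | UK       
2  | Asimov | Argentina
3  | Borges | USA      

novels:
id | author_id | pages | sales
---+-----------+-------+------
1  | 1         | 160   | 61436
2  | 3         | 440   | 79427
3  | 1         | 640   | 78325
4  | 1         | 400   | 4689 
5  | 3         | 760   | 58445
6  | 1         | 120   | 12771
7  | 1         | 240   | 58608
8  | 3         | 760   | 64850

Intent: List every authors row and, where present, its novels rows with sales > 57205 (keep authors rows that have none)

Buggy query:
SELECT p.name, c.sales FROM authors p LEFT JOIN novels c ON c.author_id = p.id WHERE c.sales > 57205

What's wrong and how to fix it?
Bug: A WHERE condition on the right-hand table after LEFT JOIN drops unmatched parents

Fix: Put 'c.sales > 57205' in the JOIN's ON clause instead of WHERE

Corrected query:
SELECT p.name, c.sales FROM authors p LEFT JOIN novels c ON c.author_id = p.id AND c.sales > 57205

Result:
name   | sales
-------+------
Orwell | 58608
Orwell | 61436
Orwell | 78325
Asimov | NULL 
Borges | 58445
Borges | 64850
Borges | 79427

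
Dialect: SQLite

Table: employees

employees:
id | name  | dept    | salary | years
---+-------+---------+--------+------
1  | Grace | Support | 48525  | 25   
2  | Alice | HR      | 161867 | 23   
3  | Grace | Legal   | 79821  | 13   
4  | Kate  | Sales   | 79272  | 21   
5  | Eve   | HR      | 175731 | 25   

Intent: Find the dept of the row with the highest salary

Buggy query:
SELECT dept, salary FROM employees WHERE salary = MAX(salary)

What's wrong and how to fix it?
Bug: WHERE is evaluated per row; an aggregate over the whole table isn't defined there

Fix: Use a subquery: WHERE salary = (SELECT MAX(salary) FROM employees)

Corrected query:
SELECT dept, salary FROM employees WHERE salary = (SELECT MAX(salary) FROM employees)

Result:
dept | salary
-----+-------
HR   | 175731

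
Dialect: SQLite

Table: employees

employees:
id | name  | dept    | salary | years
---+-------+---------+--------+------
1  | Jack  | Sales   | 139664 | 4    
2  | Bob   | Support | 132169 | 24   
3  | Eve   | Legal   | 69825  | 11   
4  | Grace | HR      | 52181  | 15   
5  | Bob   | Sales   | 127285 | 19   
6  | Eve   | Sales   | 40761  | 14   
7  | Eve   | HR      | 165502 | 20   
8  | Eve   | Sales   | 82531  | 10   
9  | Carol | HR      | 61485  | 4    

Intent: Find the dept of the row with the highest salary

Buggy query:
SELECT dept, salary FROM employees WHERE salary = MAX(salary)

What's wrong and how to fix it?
Bug: WHERE is evaluated per row; an aggregate over the whole table isn't defined there

Fix: Use a subquery: WHERE salary = (SELECT MAX(salary) FROM employees)

Corrected query:
SELECT dept, salary FROM employees WHERE salary = (SELECT MAX(salary) FROM employees)

Result:
dept | salary
-----+-------
HR   | 165502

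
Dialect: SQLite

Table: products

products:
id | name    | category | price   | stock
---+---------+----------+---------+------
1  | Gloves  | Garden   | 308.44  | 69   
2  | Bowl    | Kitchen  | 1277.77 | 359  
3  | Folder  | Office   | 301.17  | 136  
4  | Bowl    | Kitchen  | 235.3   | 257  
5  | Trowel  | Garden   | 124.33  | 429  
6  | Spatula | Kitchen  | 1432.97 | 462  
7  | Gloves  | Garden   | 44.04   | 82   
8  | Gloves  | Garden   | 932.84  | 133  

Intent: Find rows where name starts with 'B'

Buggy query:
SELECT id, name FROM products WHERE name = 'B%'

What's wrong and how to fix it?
Bug: '=' compares the literal string including the % character; pattern matching needs LIKE

Fix: Replace '=' with LIKE so 'B%' is treated as a pattern

Corrected query:
SELECT id, name FROM products WHERE name LIKE 'B%'

Result:
id | name
---+-----
2  | Bowl
4  | Bowl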